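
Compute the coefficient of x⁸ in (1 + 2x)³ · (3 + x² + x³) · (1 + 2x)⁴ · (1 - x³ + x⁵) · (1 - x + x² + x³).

(1 + 2x)³ has coefficients 1,6,12,8 for degrees 0…3.
(3 + x² + x³) has coefficients 3,0,1,1,0,0,0,0,0 for degrees 0…8.
Multiplying by (1 + 2x)⁴ gives running coefficients 3,24,73,105,80,56,48,16,0 for degrees 0…8.
Multiplying by (1 - x³ + x⁵) gives running coefficients 3,24,73,102,56,-14,-33,9,49 for degrees 0…8.
Finally multiplying by (1 - x + x² + x³), the product of all factors after the first has coefficients 3,21,52,56,51,105,139,84,-7 for degrees 0…8.
[x⁸] = 1·(-7) + 6·84 + 12·139 + 8·105 = 3005.

3005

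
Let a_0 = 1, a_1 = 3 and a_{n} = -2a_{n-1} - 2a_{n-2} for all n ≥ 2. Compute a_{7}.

-40

The ordinary generating function has denominator 1 + 2q + 2q^2.
Iterating the recurrence: a_0,…,a_{7} = 1, 3, -8, 10, -4, -12, 32, -40.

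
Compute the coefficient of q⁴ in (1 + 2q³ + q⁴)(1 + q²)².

(1 + 2q³ + q⁴) has coefficients 1,0,0,2,1 for degrees 0…4.
(1 + q²)² has coefficients 1,0,2,0,1 for degrees 0…4.
[q⁴] = 1·1 + 2·0 + 1·1 = 2.

2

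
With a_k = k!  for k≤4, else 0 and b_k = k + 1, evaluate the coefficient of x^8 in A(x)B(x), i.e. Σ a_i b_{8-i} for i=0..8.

Write out a_i and b_{8-i} for i = 0,…,8 and sum the products.
Σ = 1·9 + 1·8 + 2·7 + 6·6 + 24·5 + 0·4 + 0·3 + 0·2 + 0·1 = 187.

187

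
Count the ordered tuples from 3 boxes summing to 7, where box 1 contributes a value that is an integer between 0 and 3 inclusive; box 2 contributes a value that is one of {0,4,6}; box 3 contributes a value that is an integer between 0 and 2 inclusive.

5

The generating function for the choices is (1 + q + q² + q³)·(1 + q⁴ + q⁶)·(1 + q + q²); the count is [q⁷].
(1 + q + q² + q³) has coefficients 1,1,1,1 for degrees 0…3.
(1 + q⁴ + q⁶) has coefficients 1,0,0,0,1,0,1,0 for degrees 0…7.
Finally multiplying by (1 + q + q²), the product of all factors after the first has coefficients 1,1,1,0,1,1,2,1 for degrees 0…7.
[q⁷] = 1·1 + 1·2 + 1·1 + 1·1 = 5.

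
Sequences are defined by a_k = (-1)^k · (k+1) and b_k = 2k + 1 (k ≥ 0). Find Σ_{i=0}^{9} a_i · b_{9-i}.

5

The convolution is the t^9 coefficient of A(t)B(t).
Σ = 1·19 − 2·17 + 3·15 − 4·13 + 5·11 − 6·9 + 7·7 − 8·5 + 9·3 − 10·1 = 5.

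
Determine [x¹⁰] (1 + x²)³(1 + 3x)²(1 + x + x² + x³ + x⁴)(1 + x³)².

(1 + x²)³ has coefficients 1,0,3,0,3,0,1 for degrees 0…6.
(1 + 3x)² has coefficients 1,6,9,0,0,0,0,0,0,0,0 for degrees 0…10.
Multiplying by (1 + x + x² + x³ + x⁴) gives running coefficients 1,7,16,16,16,15,9,0,0,0,0 for degrees 0…10.
Finally multiplying by (1 + x³)², the product of all factors after the first has coefficients 1,7,16,18,30,47,42,39,46,34,16 for degrees 0…10.
[x¹⁰] = 1·16 + 3·46 + 3·42 + 1·30 = 310.

310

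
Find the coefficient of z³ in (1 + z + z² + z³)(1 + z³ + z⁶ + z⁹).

(1 + z + z² + z³) has coefficients 1,1,1,1 for degrees 0…3.
(1 + z³ + z⁶ + z⁹) has coefficients 1,0,0,1 for degrees 0…3.
[z³] = 1·1 + 1·0 + 1·0 + 1·1 = 2.

2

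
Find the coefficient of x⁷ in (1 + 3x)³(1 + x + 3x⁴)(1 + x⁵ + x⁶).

127

(1 + 3x)³ has coefficients 1,9,27,27 for degrees 0…3.
(1 + x + 3x⁴) has coefficients 1,1,0,0,3,0,0,0 for degrees 0…7.
Finally multiplying by (1 + x⁵ + x⁶), the product of all factors after the first has coefficients 1,1,0,0,3,1,2,1 for degrees 0…7.
[x⁷] = 1·1 + 9·2 + 27·1 + 27·3 = 127.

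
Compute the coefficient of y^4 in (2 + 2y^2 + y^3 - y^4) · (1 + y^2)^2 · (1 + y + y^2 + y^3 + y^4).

14

(2 + 2y^2 + y^3 - y^4) has coefficients 2,0,2,1,-1 for degrees 0…4.
(1 + y^2)^2 has coefficients 1,0,2,0,1 for degrees 0…4.
Finally multiplying by (1 + y + y^2 + y^3 + y^4), the product of all factors after the first has coefficients 1,1,3,3,4 for degrees 0…4.
[y^4] = 2·4 + 2·3 + 1·1 − 1·1 = 14.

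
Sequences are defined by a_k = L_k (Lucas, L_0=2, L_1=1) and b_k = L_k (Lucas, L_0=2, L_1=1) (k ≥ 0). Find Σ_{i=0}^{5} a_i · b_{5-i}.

82

The convolution is the x^5 coefficient of A(x)B(x).
Σ = 2·11 + 1·7 + 3·4 + 4·3 + 7·1 + 11·2 = 82.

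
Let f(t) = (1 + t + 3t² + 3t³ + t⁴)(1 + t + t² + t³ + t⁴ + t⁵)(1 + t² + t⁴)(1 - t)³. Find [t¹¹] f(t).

2

(1 + t + 3t² + 3t³ + t⁴) has coefficients 1,1,3,3,1 for degrees 0…4.
(1 + t + t² + t³ + t⁴ + t⁵) has coefficients 1,1,1,1,1,1,0,0,0,0,0,0 for degrees 0…11.
Multiplying by (1 + t² + t⁴) gives running coefficients 1,1,2,2,3,3,2,2,1,1,0,0 for degrees 0…11.
Finally multiplying by (1 - t)³, the product of all factors after the first has coefficients 1,-2,2,-2,2,-2,0,2,-2,2,-2,2 for degrees 0…11.
[t¹¹] = 1·2 + 1·(-2) + 3·2 + 3·(-2) + 1·2 = 2.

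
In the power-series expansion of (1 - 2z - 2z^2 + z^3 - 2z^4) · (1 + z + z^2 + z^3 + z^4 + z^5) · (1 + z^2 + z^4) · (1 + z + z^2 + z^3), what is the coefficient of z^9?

(1 - 2z - 2z^2 + z^3 - 2z^4) has coefficients 1,-2,-2,1,-2 for degrees 0…4.
(1 + z + z^2 + z^3 + z^4 + z^5) has coefficients 1,1,1,1,1,1,0,0,0,0 for degrees 0…9.
Multiplying by (1 + z^2 + z^4) gives running coefficients 1,1,2,2,3,3,2,2,1,1 for degrees 0…9.
Finally multiplying by (1 + z + z^2 + z^3), the product of all factors after the first has coefficients 1,2,4,6,8,10,10,10,8,6 for degrees 0…9.
[z^9] = 1·6 − 2·8 − 2·10 + 1·10 − 2·10 = -40.

-40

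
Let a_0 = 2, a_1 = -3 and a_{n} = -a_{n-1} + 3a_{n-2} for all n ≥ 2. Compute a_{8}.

1233

The ordinary generating function has denominator 1 + z - 3z^2.
Iterating the recurrence: a_0,…,a_{8} = 2, -3, 9, -18, 45, -99, 234, -531, 1233.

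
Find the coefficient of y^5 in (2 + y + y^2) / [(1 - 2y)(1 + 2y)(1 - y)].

The denominator gives the recurrence a_n = a_(n−1) + 4a_(n−2) − 4a_(n−3) for n ≥ 3; the numerator fixes a_0 = 2, a_1 = 3, a_2 = 12.
Iterating: 2, 3, 12, 16, 52, 68, so a_5 = 68.

68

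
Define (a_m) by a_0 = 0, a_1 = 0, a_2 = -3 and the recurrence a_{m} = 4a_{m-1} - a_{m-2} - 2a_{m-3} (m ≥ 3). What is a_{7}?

-2064

The ordinary generating function has denominator 1 - 4z + z^2 + 2z^3.
Iterating the recurrence: a_0,…,a_{7} = 0, 0, -3, -12, -45, -162, -579, -2064.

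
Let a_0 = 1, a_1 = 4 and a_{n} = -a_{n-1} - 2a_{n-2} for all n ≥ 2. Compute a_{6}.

-18

The ordinary generating function has denominator 1 + t + 2t^2.
Iterating the recurrence: a_0,…,a_{6} = 1, 4, -6, -2, 14, -10, -18.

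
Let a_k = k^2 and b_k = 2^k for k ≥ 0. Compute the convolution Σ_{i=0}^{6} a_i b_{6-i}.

318

Write out a_i and b_{6-i} for i = 0,…,6 and sum the products.
Σ = 0·64 + 1·32 + 4·16 + 9·8 + 16·4 + 25·2 + 36·1 = 318.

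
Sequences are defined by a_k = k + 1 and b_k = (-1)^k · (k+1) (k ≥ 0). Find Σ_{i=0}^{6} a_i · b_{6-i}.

This is [x^6] in the product of the two ordinary generating functions.
Σ = 1·7 + 2·(-6) + 3·5 + 4·(-4) + 5·3 + 6·(-2) + 7·1 = 4.

4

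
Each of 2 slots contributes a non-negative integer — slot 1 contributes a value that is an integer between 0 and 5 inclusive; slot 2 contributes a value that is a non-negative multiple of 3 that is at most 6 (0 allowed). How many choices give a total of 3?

2

The generating function for the choices is (1 + y + y² + y³ + y⁴ + y⁵)·(1 + y³ + y⁶); the count is [y³].
(1 + y + y² + y³ + y⁴ + y⁵) has coefficients 1,1,1,1 for degrees 0…3.
(1 + y³ + y⁶) has coefficients 1,0,0,1 for degrees 0…3.
[y³] = 1·1 + 1·0 + 1·0 + 1·1 = 2.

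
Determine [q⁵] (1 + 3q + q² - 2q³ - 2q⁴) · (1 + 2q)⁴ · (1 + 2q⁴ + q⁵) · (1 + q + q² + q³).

(1 + 3q + q² - 2q³ - 2q⁴) has coefficients 1,3,1,-2,-2 for degrees 0…4.
(1 + 2q)⁴ has coefficients 1,8,24,32,16,0 for degrees 0…5.
Multiplying by (1 + 2q⁴ + q⁵) gives running coefficients 1,8,24,32,18,17 for degrees 0…5.
Finally multiplying by (1 + q + q² + q³), the product of all factors after the first has coefficients 1,9,33,65,82,91 for degrees 0…5.
[q⁵] = 1·91 + 3·82 + 1·65 − 2·33 − 2·9 = 318.

318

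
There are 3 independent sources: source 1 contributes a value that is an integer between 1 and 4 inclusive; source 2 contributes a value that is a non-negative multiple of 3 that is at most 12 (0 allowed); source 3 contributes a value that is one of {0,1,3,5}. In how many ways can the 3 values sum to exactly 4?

The generating function for the choices is (q + q^2 + q^3 + q^4)·(1 + q^3 + q^6 + q^9 + q^12)·(1 + q + q^3 + q^5); the count is [q^4].
(q + q^2 + q^3 + q^4) has coefficients 0,1,1,1,1 for degrees 0…4.
(1 + q^3 + q^6 + q^9 + q^12) has coefficients 1,0,0,1,0 for degrees 0…4.
Finally multiplying by (1 + q + q^3 + q^5), the product of all factors after the first has coefficients 1,1,0,2,1 for degrees 0…4.
[q^4] = 1·2 + 1·0 + 1·1 + 1·1 = 4.

4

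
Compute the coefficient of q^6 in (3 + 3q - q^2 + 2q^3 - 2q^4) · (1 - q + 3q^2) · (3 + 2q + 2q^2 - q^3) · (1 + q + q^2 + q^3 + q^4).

78

(3 + 3q - q^2 + 2q^3 - 2q^4) has coefficients 3,3,-1,2,-2 for degrees 0…4.
(1 - q + 3q^2) has coefficients 1,-1,3,0,0,0,0 for degrees 0…6.
Multiplying by (3 + 2q + 2q^2 - q^3) gives running coefficients 3,-1,9,3,7,-3,0 for degrees 0…6.
Finally multiplying by (1 + q + q^2 + q^3 + q^4), the product of all factors after the first has coefficients 3,2,11,14,21,15,16 for degrees 0…6.
[q^6] = 3·16 + 3·15 − 1·21 + 2·14 − 2·11 = 78.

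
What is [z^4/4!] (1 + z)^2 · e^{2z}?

The EGF product rule gives c_4 = Σ_{k_1+k_2=4} C(4; k_1,k_2) · ∏ g_i(k_i), where (1+z)^2 gives the falling factorial (2)_k; e^{2z} gives (2)^k.
g_1(k) for k = 0…4: 1, 2, 2, 0, 0.
g_2(k) for k = 0…4: 1, 2, 4, 8, 16.
c_4 = Σ_k C(4,k)·g_1(k)·g_2(4−k) = 1·1·16 + 4·2·8 + 6·2·4 = 16 + 64 + 48 = 128.

128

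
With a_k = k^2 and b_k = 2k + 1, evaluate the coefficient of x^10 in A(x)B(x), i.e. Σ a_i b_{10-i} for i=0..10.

This is [x^10] in the product of the two ordinary generating functions.
Σ = 0·21 + 1·19 + 4·17 + 9·15 + 16·13 + 25·11 + 36·9 + 49·7 + 64·5 + 81·3 + 100·1 = 2035.

2035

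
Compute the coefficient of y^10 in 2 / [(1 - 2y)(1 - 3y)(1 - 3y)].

3196838

The denominator gives the recurrence a_n = 8a_(n−1) − 21a_(n−2) + 18a_(n−3) for n ≥ 3; the numerator fixes a_0 = 2, a_1 = 16, a_2 = 86.
Iterating: 2, 16, 86, 388, 1586, 6088, 22382, 79756, 277610, 948880, 3196838, so a_10 = 3196838.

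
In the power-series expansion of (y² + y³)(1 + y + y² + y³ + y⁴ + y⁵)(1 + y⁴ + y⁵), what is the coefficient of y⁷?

(y² + y³) has coefficients 0,0,1,1 for degrees 0…3.
(1 + y + y² + y³ + y⁴ + y⁵) has coefficients 1,1,1,1,1,1,0,0 for degrees 0…7.
Finally multiplying by (1 + y⁴ + y⁵), the product of all factors after the first has coefficients 1,1,1,1,2,3,2,2 for degrees 0…7.
[y⁷] = 1·3 + 1·2 = 5.

5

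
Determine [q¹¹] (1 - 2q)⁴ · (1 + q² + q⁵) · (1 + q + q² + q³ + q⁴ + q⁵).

16

(1 - 2q)⁴ has coefficients 1,-8,24,-32,16 for degrees 0…4.
(1 + q² + q⁵) has coefficients 1,0,1,0,0,1,0,0,0,0,0,0 for degrees 0…11.
Finally multiplying by (1 + q + q² + q³ + q⁴ + q⁵), the product of all factors after the first has coefficients 1,1,2,2,2,3,2,2,1,1,1,0 for degrees 0…11.
[q¹¹] = 1·0 − 8·1 + 24·1 − 32·1 + 16·2 = 16.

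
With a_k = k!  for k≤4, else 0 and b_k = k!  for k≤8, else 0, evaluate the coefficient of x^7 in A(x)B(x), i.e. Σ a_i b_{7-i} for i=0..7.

6288

This is [x^7] in the product of the two ordinary generating functions.
Σ = 1·5040 + 1·720 + 2·120 + 6·24 + 24·6 + 0·2 + 0·1 + 0·1 = 6288.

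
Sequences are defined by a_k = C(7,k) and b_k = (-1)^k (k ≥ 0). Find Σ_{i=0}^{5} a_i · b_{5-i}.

6

The convolution is the t^5 coefficient of A(t)B(t).
Σ = 1·(-1) + 7·1 + 21·(-1) + 35·1 + 35·(-1) + 21·1 = 6.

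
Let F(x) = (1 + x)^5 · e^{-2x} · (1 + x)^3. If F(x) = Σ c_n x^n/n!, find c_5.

The EGF product rule gives c_5 = Σ_{k_1+k_2+k_3=5} C(5; k_1,k_2,k_3) · ∏ g_i(k_i), where (1+x)^5 gives the falling factorial (5)_k; e^{-2x} gives (-2)^k; (1+x)^3 gives the falling factorial (3)_k.
g_1(k) for k = 0…5: 1, 5, 20, 60, 120, 120.
g_2(k) for k = 0…5: 1, -2, 4, -8, 16, -32.
g_3(k) for k = 0…5: 1, 3, 6, 6, 0, 0.
First combine the last two factors: h(k) = Σ_j C(k,j)·g_2(j)·g_3(k−j) for k = 0…5: 1, 1, -2, -2, 16, -32.
c_5 = Σ_k C(5,k)·g_1(k)·h(5−k) = 1·1·(-32) + 5·5·16 + 10·20·(-2) + 10·60·(-2) + 5·120·1 + 1·120·1 = −32 + 400 − 400 − 1200 + 600 + 120 = -512.

-512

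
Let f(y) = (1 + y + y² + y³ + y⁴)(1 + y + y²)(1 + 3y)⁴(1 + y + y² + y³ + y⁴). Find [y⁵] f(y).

(1 + y + y² + y³ + y⁴) has coefficients 1,1,1,1,1 for degrees 0…4.
(1 + y + y²) has coefficients 1,1,1,0,0,0 for degrees 0…5.
Multiplying by (1 + 3y)⁴ gives running coefficients 1,13,67,174,243,189 for degrees 0…5.
Finally multiplying by (1 + y + y² + y³ + y⁴), the product of all factors after the first has coefficients 1,14,81,255,498,686 for degrees 0…5.
[y⁵] = 1·686 + 1·498 + 1·255 + 1·81 + 1·14 = 1534.

1534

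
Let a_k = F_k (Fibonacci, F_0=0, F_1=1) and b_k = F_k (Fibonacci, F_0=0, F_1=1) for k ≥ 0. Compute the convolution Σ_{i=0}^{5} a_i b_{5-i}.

Write out a_i and b_{5-i} for i = 0,…,5 and sum the products.
Σ = 0·5 + 1·3 + 1·2 + 2·1 + 3·1 + 5·0 = 10.

10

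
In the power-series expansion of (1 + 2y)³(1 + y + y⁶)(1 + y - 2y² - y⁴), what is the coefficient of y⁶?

-33

(1 + 2y)³ has coefficients 1,6,12,8 for degrees 0…3.
(1 + y + y⁶) has coefficients 1,1,0,0,0,0,1 for degrees 0…6.
Finally multiplying by (1 + y - 2y² - y⁴), the product of all factors after the first has coefficients 1,2,-1,-2,-1,-1,1 for degrees 0…6.
[y⁶] = 1·1 + 6·(-1) + 12·(-1) + 8·(-2) = -33.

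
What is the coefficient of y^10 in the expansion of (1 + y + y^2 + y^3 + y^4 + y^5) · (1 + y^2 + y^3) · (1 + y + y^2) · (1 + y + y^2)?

(1 + y + y^2 + y^3 + y^4 + y^5) has coefficients 1,1,1,1,1,1 for degrees 0…5.
(1 + y^2 + y^3) has coefficients 1,0,1,1,0,0,0,0,0,0,0 for degrees 0…10.
Multiplying by (1 + y + y^2) gives running coefficients 1,1,2,2,2,1,0,0,0,0,0 for degrees 0…10.
Finally multiplying by (1 + y + y^2), the product of all factors after the first has coefficients 1,2,4,5,6,5,3,1,0,0,0 for degrees 0…10.
[y^10] = 1·0 + 1·0 + 1·0 + 1·1 + 1·3 + 1·5 = 9.

9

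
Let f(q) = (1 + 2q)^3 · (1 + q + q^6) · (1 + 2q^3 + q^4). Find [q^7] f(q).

42

(1 + 2q)^3 has coefficients 1,6,12,8 for degrees 0…3.
(1 + q + q^6) has coefficients 1,1,0,0,0,0,1,0 for degrees 0…7.
Finally multiplying by (1 + 2q^3 + q^4), the product of all factors after the first has coefficients 1,1,0,2,3,1,1,0 for degrees 0…7.
[q^7] = 1·0 + 6·1 + 12·1 + 8·3 = 42.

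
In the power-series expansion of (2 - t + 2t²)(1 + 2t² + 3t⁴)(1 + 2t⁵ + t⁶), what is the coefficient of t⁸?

(2 - t + 2t²) has coefficients 2,-1,2 for degrees 0…2.
(1 + 2t² + 3t⁴) has coefficients 1,0,2,0,3,0,0,0,0 for degrees 0…8.
Finally multiplying by (1 + 2t⁵ + t⁶), the product of all factors after the first has coefficients 1,0,2,0,3,2,1,4,2 for degrees 0…8.
[t⁸] = 2·2 − 1·4 + 2·1 = 2.

2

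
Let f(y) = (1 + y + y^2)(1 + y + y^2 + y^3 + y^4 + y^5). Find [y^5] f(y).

(1 + y + y^2) has coefficients 1,1,1 for degrees 0…2.
(1 + y + y^2 + y^3 + y^4 + y^5) has coefficients 1,1,1,1,1,1 for degrees 0…5.
[y^5] = 1·1 + 1·1 + 1·1 = 3.

3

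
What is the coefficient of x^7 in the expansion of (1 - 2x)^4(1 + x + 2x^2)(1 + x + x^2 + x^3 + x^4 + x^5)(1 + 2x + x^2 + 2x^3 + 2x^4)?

4

(1 - 2x)^4 has coefficients 1,-8,24,-32,16 for degrees 0…4.
(1 + x + 2x^2) has coefficients 1,1,2,0,0,0,0,0 for degrees 0…7.
Multiplying by (1 + x + x^2 + x^3 + x^4 + x^5) gives running coefficients 1,2,4,4,4,4,3,2 for degrees 0…7.
Finally multiplying by (1 + 2x + x^2 + 2x^3 + 2x^4), the product of all factors after the first has coefficients 1,4,9,16,22,28,31,28 for degrees 0…7.
[x^7] = 1·28 − 8·31 + 24·28 − 32·22 + 16·16 = 4.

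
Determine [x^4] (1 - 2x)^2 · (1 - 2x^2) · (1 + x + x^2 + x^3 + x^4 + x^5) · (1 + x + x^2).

5

(1 - 2x)^2 has coefficients 1,-4,4 for degrees 0…2.
(1 - 2x^2) has coefficients 1,0,-2,0,0 for degrees 0…4.
Multiplying by (1 + x + x^2 + x^3 + x^4 + x^5) gives running coefficients 1,1,-1,-1,-1 for degrees 0…4.
Finally multiplying by (1 + x + x^2), the product of all factors after the first has coefficients 1,2,1,-1,-3 for degrees 0…4.
[x^4] = 1·(-3) − 4·(-1) + 4·1 = 5.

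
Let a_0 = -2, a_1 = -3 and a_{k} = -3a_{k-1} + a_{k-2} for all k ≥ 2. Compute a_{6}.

The ordinary generating function has denominator 1 + 3x - x^2.
Iterating the recurrence: a_0,…,a_{6} = -2, -3, 7, -24, 79, -261, 862.

862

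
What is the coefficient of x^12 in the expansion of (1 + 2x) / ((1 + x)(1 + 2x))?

Partial fractions give a closed form: a_n = (1)·(-1)^n.
At n = 12: a_12 = 1.

1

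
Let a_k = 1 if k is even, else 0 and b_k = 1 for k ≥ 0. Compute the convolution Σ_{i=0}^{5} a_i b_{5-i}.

3

The convolution is the x^5 coefficient of A(x)B(x).
Σ = 1·1 + 0·1 + 1·1 + 0·1 + 1·1 + 0·1 = 3.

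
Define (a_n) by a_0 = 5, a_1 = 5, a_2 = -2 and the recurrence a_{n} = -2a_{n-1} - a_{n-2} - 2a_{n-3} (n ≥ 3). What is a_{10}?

610

The ordinary generating function has denominator 1 + 2y + y^2 + 2y^3.
Iterating the recurrence: a_0,…,a_{10} = 5, 5, -2, -11, 14, -13, 34, -83, 158, -301, 610.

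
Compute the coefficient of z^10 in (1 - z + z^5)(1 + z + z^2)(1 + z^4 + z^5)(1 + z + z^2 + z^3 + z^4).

(1 - z + z^5) has coefficients 1,-1,0,0,0,1 for degrees 0…5.
(1 + z + z^2) has coefficients 1,1,1,0,0,0,0,0,0,0,0 for degrees 0…10.
Multiplying by (1 + z^4 + z^5) gives running coefficients 1,1,1,0,1,2,2,1,0,0,0 for degrees 0…10.
Finally multiplying by (1 + z + z^2 + z^3 + z^4), the product of all factors after the first has coefficients 1,2,3,3,4,5,6,6,6,5,3 for degrees 0…10.
[z^10] = 1·3 − 1·5 + 1·5 = 3.

3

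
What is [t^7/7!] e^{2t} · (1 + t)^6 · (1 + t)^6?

The EGF product rule gives c_7 = Σ_{k_1+k_2+k_3=7} C(7; k_1,k_2,k_3) · ∏ g_i(k_i), where e^{2t} gives (2)^k; (1+t)^6 gives the falling factorial (6)_k; (1+t)^6 gives the falling factorial (6)_k.
g_1(k) for k = 0…7: 1, 2, 4, 8, 16, 32, 64, 128.
g_2(k) for k = 0…7: 1, 6, 30, 120, 360, 720, 720, 0.
g_3(k) for k = 0…7: 1, 6, 30, 120, 360, 720, 720, 0.
First combine the last two factors: h(k) = Σ_j C(k,j)·g_2(j)·g_3(k−j) for k = 0…7: 1, 12, 132, 1320, 11880, 95040, 665280, 3991680.
c_7 = Σ_k C(7,k)·g_1(k)·h(7−k) = 1·1·3991680 + 7·2·665280 + 21·4·95040 + 35·8·11880 + 35·16·1320 + 21·32·132 + 7·64·12 + 1·128·1 = 3991680 + 9313920 + 7983360 + 3326400 + 739200 + 88704 + 5376 + 128 = 25448768.

25448768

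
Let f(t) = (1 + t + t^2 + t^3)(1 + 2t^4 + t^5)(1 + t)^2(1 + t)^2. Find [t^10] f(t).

(1 + t + t^2 + t^3) has coefficients 1,1,1,1 for degrees 0…3.
(1 + 2t^4 + t^5) has coefficients 1,0,0,0,2,1,0,0,0,0,0 for degrees 0…10.
Multiplying by (1 + t)^2 gives running coefficients 1,2,1,0,2,5,4,1,0,0,0 for degrees 0…10.
Finally multiplying by (1 + t)^2, the product of all factors after the first has coefficients 1,4,6,4,3,9,16,14,6,1,0 for degrees 0…10.
[t^10] = 1·0 + 1·1 + 1·6 + 1·14 = 21.

21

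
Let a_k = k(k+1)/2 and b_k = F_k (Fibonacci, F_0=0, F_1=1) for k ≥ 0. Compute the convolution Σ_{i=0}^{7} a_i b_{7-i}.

Write out a_i and b_{7-i} for i = 0,…,7 and sum the products.
Σ = 0·13 + 1·8 + 3·5 + 6·3 + 10·2 + 15·1 + 21·1 + 28·0 = 97.

97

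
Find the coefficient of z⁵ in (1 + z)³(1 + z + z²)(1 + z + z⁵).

6

(1 + z)³ has coefficients 1,3,3,1 for degrees 0…3.
(1 + z + z²) has coefficients 1,1,1,0,0,0 for degrees 0…5.
Finally multiplying by (1 + z + z⁵), the product of all factors after the first has coefficients 1,2,2,1,0,1 for degrees 0…5.
[z⁵] = 1·1 + 3·0 + 3·1 + 1·2 = 6.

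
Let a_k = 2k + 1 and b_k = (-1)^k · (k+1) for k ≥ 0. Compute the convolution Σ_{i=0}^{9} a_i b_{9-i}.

5

Write out a_i and b_{9-i} for i = 0,…,9 and sum the products.
Σ = 1·(-10) + 3·9 + 5·(-8) + 7·7 + 9·(-6) + 11·5 + 13·(-4) + 15·3 + 17·(-2) + 19·1 = 5.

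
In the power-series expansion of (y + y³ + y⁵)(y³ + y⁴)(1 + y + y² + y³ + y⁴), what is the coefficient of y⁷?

4

(y + y³ + y⁵) has coefficients 0,1,0,1,0,1 for degrees 0…5.
(y³ + y⁴) has coefficients 0,0,0,1,1,0,0,0 for degrees 0…7.
Finally multiplying by (1 + y + y² + y³ + y⁴), the product of all factors after the first has coefficients 0,0,0,1,2,2,2,2 for degrees 0…7.
[y⁷] = 1·2 + 1·2 + 1·0 = 4.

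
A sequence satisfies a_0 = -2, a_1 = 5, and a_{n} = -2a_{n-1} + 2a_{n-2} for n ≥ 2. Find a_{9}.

15824

The ordinary generating function has denominator 1 + 2z - 2z^2.
Iterating the recurrence: a_0,…,a_{9} = -2, 5, -14, 38, -104, 284, -776, 2120, -5792, 15824.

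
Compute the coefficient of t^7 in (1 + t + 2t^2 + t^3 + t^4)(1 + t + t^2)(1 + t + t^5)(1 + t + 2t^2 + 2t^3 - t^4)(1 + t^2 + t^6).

76

(1 + t + 2t^2 + t^3 + t^4) has coefficients 1,1,2,1,1 for degrees 0…4.
(1 + t + t^2) has coefficients 1,1,1,0,0,0,0,0 for degrees 0…7.
Multiplying by (1 + t + t^5) gives running coefficients 1,2,2,1,0,1,1,1 for degrees 0…7.
Multiplying by (1 + t + 2t^2 + 2t^3 - t^4) gives running coefficients 1,3,6,9,8,5,2,3 for degrees 0…7.
Finally multiplying by (1 + t^2 + t^6), the product of all factors after the first has coefficients 1,3,7,12,14,14,11,11 for degrees 0…7.
[t^7] = 1·11 + 1·11 + 2·14 + 1·14 + 1·12 = 76.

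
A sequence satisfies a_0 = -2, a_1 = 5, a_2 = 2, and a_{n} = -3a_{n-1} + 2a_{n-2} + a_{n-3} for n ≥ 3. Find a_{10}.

2342

The ordinary generating function has denominator 1 + 3q - 2q^2 - q^3.
Iterating the recurrence: a_0,…,a_{10} = -2, 5, 2, 2, 3, -3, 17, -54, 193, -670, 2342.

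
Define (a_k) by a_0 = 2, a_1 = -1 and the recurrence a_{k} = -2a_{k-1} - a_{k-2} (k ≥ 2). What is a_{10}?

-8

The ordinary generating function has denominator 1 + 2z + z^2.
Iterating the recurrence: a_0,…,a_{10} = 2, -1, 0, 1, -2, 3, -4, 5, -6, 7, -8.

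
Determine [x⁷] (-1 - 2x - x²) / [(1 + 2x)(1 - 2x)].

The denominator gives the recurrence a_n = 4a_(n−2) for n ≥ 3; the numerator fixes a_0 = -1, a_1 = -2, a_2 = -5.
Iterating: -1, -2, -5, -8, -20, -32, -80, -128, so a_7 = -128.

-128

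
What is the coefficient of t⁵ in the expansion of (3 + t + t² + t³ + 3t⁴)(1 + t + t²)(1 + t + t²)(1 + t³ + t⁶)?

24

(3 + t + t² + t³ + 3t⁴) has coefficients 3,1,1,1,3 for degrees 0…4.
(1 + t + t²) has coefficients 1,1,1,0,0,0 for degrees 0…5.
Multiplying by (1 + t + t²) gives running coefficients 1,2,3,2,1,0 for degrees 0…5.
Finally multiplying by (1 + t³ + t⁶), the product of all factors after the first has coefficients 1,2,3,3,3,3 for degrees 0…5.
[t⁵] = 3·3 + 1·3 + 1·3 + 1·3 + 3·2 = 24.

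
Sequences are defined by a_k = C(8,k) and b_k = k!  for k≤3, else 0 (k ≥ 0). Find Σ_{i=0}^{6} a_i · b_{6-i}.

560

The convolution is the x^6 coefficient of A(x)B(x).
Σ = 1·0 + 8·0 + 28·0 + 56·6 + 70·2 + 56·1 + 28·1 = 560.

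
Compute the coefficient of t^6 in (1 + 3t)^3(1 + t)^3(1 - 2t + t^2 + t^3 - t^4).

61

(1 + 3t)^3 has coefficients 1,9,27,27 for degrees 0…3.
(1 + t)^3 has coefficients 1,3,3,1,0,0,0 for degrees 0…6.
Finally multiplying by (1 - 2t + t^2 + t^3 - t^4), the product of all factors after the first has coefficients 1,1,-2,-1,3,1,-2 for degrees 0…6.
[t^6] = 1·(-2) + 9·1 + 27·3 + 27·(-1) = 61.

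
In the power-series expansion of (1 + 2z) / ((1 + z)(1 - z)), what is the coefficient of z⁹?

Partial fractions give a closed form: a_n = (-1/2)·(-1)^n + (3/2)·1^n.
At n = 9: a_9 = 2.

2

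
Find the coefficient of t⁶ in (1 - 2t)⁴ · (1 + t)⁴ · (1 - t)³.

(1 - 2t)⁴ has coefficients 1,-8,24,-32,16 for degrees 0…4.
(1 + t)⁴ has coefficients 1,4,6,4,1,0,0 for degrees 0…6.
Finally multiplying by (1 - t)³, the product of all factors after the first has coefficients 1,1,-3,-3,3,3,-1 for degrees 0…6.
[t⁶] = 1·(-1) − 8·3 + 24·3 − 32·(-3) + 16·(-3) = 95.

95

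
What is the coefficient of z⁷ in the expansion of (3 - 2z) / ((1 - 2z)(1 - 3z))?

Partial fractions give a closed form: a_n = (-4)·2^n + (7)·3^n.
At n = 7: a_7 = 14797.

14797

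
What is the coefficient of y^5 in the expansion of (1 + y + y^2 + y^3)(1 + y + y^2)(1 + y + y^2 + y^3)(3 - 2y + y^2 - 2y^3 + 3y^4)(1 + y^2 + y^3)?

(1 + y + y^2 + y^3) has coefficients 1,1,1,1 for degrees 0…3.
(1 + y + y^2) has coefficients 1,1,1,0,0,0 for degrees 0…5.
Multiplying by (1 + y + y^2 + y^3) gives running coefficients 1,2,3,3,2,1 for degrees 0…5.
Multiplying by (3 - 2y + y^2 - 2y^3 + 3y^4) gives running coefficients 3,4,6,3,2,2 for degrees 0…5.
Finally multiplying by (1 + y^2 + y^3), the product of all factors after the first has coefficients 3,4,9,10,12,11 for degrees 0…5.
[y^5] = 1·11 + 1·12 + 1·10 + 1·9 = 42.

42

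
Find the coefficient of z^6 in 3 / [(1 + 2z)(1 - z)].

129

Partial fractions give a closed form: a_n = (2)·(-2)^n + (1)·1^n.
At n = 6: a_6 = 129.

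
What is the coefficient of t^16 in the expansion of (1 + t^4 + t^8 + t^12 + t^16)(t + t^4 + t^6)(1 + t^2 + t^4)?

3

(1 + t^4 + t^8 + t^12 + t^16) has coefficients 1,0,0,0,1,0,0,0,1,0,0,0,1,0,0,0,1 for degrees 0…16.
(t + t^4 + t^6) has coefficients 0,1,0,0,1,0,1,0,0,0,0,0,0,0,0,0,0 for degrees 0…16.
Finally multiplying by (1 + t^2 + t^4), the product of all factors after the first has coefficients 0,1,0,1,1,1,2,0,2,0,1,0,0,0,0,0,0 for degrees 0…16.
[t^16] = 1·0 + 1·0 + 1·2 + 1·1 + 1·0 = 3.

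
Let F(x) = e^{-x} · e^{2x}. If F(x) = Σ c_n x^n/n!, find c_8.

1

The EGF product rule gives c_8 = Σ_{k_1+k_2=8} C(8; k_1,k_2) · ∏ g_i(k_i), where e^{-x} gives (-1)^k; e^{2x} gives (2)^k.
g_1(k) for k = 0…8: 1, -1, 1, -1, 1, -1, 1, -1, 1.
g_2(k) for k = 0…8: 1, 2, 4, 8, 16, 32, 64, 128, 256.
c_8 = Σ_k C(8,k)·g_1(k)·g_2(8−k) = 1·1·256 + 8·(-1)·128 + 28·1·64 + 56·(-1)·32 + 70·1·16 + 56·(-1)·8 + 28·1·4 + 8·(-1)·2 + 1·1·1 = 256 − 1024 + 1792 − 1792 + 1120 − 448 + 112 − 16 + 1 = 1.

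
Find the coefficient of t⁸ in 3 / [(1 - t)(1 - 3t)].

29523

Partial fractions give a closed form: a_n = (-3/2)·1^n + (9/2)·3^n.
At n = 8: a_8 = 29523.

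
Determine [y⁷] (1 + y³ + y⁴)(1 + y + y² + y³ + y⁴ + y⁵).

2

(1 + y³ + y⁴) has coefficients 1,0,0,1,1 for degrees 0…4.
(1 + y + y² + y³ + y⁴ + y⁵) has coefficients 1,1,1,1,1,1,0,0 for degrees 0…7.
[y⁷] = 1·0 + 1·1 + 1·1 = 2.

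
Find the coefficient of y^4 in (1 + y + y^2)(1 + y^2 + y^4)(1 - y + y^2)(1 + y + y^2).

(1 + y + y^2) has coefficients 1,1,1 for degrees 0…2.
(1 + y^2 + y^4) has coefficients 1,0,1,0,1 for degrees 0…4.
Multiplying by (1 - y + y^2) gives running coefficients 1,-1,2,-1,2 for degrees 0…4.
Finally multiplying by (1 + y + y^2), the product of all factors after the first has coefficients 1,0,2,0,3 for degrees 0…4.
[y^4] = 1·3 + 1·0 + 1·2 = 5.

5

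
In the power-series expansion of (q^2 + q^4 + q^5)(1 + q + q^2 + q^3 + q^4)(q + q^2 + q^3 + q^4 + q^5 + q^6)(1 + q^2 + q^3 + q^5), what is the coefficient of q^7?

(q^2 + q^4 + q^5) has coefficients 0,0,1,0,1,1 for degrees 0…5.
(1 + q + q^2 + q^3 + q^4) has coefficients 1,1,1,1,1,0,0,0 for degrees 0…7.
Multiplying by (q + q^2 + q^3 + q^4 + q^5 + q^6) gives running coefficients 0,1,2,3,4,5,5,4 for degrees 0…7.
Finally multiplying by (1 + q^2 + q^3 + q^5), the product of all factors after the first has coefficients 0,1,2,4,7,10,13,15 for degrees 0…7.
[q^7] = 1·10 + 1·4 + 1·2 = 16.

16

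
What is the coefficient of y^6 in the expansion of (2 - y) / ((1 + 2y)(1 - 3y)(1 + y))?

Partial fractions give a closed form: a_n = (2)·(-2)^n + (3/4)·3^n + (-3/4)·(-1)^n.
At n = 6: a_6 = 674.

674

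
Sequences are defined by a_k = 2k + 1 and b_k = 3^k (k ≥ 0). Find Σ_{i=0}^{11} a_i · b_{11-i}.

531428

This is [x^11] in the product of the two ordinary generating functions.
Σ = 1·177147 + 3·59049 + 5·19683 + 7·6561 + 9·2187 + 11·729 + 13·243 + 15·81 + 17·27 + 19·9 + 21·3 + 23·1 = 531428.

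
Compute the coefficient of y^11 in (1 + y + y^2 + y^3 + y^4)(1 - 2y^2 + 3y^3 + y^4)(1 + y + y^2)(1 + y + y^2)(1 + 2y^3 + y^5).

68

(1 + y + y^2 + y^3 + y^4) has coefficients 1,1,1,1,1 for degrees 0…4.
(1 - 2y^2 + 3y^3 + y^4) has coefficients 1,0,-2,3,1,0,0,0,0,0,0,0 for degrees 0…11.
Multiplying by (1 + y + y^2) gives running coefficients 1,1,-1,1,2,4,1,0,0,0,0,0 for degrees 0…11.
Multiplying by (1 + y + y^2) gives running coefficients 1,2,1,1,2,7,7,5,1,0,0,0 for degrees 0…11.
Finally multiplying by (1 + 2y^3 + y^5), the product of all factors after the first has coefficients 1,2,1,3,6,10,11,10,16,16,17,9 for degrees 0…11.
[y^11] = 1·9 + 1·17 + 1·16 + 1·16 + 1·10 = 68.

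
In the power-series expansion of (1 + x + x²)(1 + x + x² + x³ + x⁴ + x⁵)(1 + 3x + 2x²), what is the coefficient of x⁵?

(1 + x + x²) has coefficients 1,1,1 for degrees 0…2.
(1 + x + x² + x³ + x⁴ + x⁵) has coefficients 1,1,1,1,1,1 for degrees 0…5.
Finally multiplying by (1 + 3x + 2x²), the product of all factors after the first has coefficients 1,4,6,6,6,6 for degrees 0…5.
[x⁵] = 1·6 + 1·6 + 1·6 = 18.

18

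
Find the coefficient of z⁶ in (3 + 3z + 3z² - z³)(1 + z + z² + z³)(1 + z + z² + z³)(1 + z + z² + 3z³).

144

(3 + 3z + 3z² - z³) has coefficients 3,3,3,-1 for degrees 0…3.
(1 + z + z² + z³) has coefficients 1,1,1,1,0,0,0 for degrees 0…6.
Multiplying by (1 + z + z² + z³) gives running coefficients 1,2,3,4,3,2,1 for degrees 0…6.
Finally multiplying by (1 + z + z² + 3z³), the product of all factors after the first has coefficients 1,3,6,12,16,18,18 for degrees 0…6.
[z⁶] = 3·18 + 3·18 + 3·16 − 1·12 = 144.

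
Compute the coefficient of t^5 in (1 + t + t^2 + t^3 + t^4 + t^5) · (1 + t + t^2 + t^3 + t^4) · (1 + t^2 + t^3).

(1 + t + t^2 + t^3 + t^4 + t^5) has coefficients 1,1,1,1,1,1 for degrees 0…5.
(1 + t + t^2 + t^3 + t^4) has coefficients 1,1,1,1,1,0 for degrees 0…5.
Finally multiplying by (1 + t^2 + t^3), the product of all factors after the first has coefficients 1,1,2,3,3,2 for degrees 0…5.
[t^5] = 1·2 + 1·3 + 1·3 + 1·2 + 1·1 + 1·1 = 12.

12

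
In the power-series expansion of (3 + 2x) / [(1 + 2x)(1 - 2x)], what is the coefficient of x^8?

The denominator gives the recurrence a_n = 4a_(n−2) for n ≥ 3; the numerator fixes a_0 = 3, a_1 = 2, a_2 = 12.
Iterating: 3, 2, 12, 8, 48, 32, 192, 128, 768, so a_8 = 768.

768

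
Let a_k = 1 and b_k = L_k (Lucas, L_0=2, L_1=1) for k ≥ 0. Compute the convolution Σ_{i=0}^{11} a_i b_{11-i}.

520

The convolution is the t^11 coefficient of A(t)B(t).
Σ = 1·199 + 1·123 + 1·76 + 1·47 + 1·29 + 1·18 + 1·11 + 1·7 + 1·4 + 1·3 + 1·1 + 1·2 = 520.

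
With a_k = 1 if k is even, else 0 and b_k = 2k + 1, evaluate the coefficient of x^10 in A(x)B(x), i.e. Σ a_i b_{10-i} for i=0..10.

Write out a_i and b_{10-i} for i = 0,…,10 and sum the products.
Σ = 1·21 + 0·19 + 1·17 + 0·15 + 1·13 + 0·11 + 1·9 + 0·7 + 1·5 + 0·3 + 1·1 = 66.

66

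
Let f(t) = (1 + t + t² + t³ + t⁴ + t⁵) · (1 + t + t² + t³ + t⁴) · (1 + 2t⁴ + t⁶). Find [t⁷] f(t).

(1 + t + t² + t³ + t⁴ + t⁵) has coefficients 1,1,1,1,1,1 for degrees 0…5.
(1 + t + t² + t³ + t⁴) has coefficients 1,1,1,1,1,0,0,0 for degrees 0…7.
Finally multiplying by (1 + 2t⁴ + t⁶), the product of all factors after the first has coefficients 1,1,1,1,3,2,3,3 for degrees 0…7.
[t⁷] = 1·3 + 1·3 + 1·2 + 1·3 + 1·1 + 1·1 = 13.

13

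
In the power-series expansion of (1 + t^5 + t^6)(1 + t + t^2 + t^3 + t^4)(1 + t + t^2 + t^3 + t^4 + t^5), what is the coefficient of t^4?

5

(1 + t^5 + t^6) has coefficients 1,0,0,0,0 for degrees 0…4.
(1 + t + t^2 + t^3 + t^4) has coefficients 1,1,1,1,1 for degrees 0…4.
Finally multiplying by (1 + t + t^2 + t^3 + t^4 + t^5), the product of all factors after the first has coefficients 1,2,3,4,5 for degrees 0…4.
[t^4] = 1·5 = 5.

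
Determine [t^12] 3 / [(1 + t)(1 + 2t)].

24573

Partial fractions give a closed form: a_n = (-3)·(-1)^n + (6)·(-2)^n.
At n = 12: a_12 = 24573.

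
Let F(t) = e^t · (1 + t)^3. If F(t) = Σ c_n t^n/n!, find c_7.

The EGF product rule gives c_7 = Σ_{k_1+k_2=7} C(7; k_1,k_2) · ∏ g_i(k_i), where e^t gives (1)^k; (1+t)^3 gives the falling factorial (3)_k.
g_1(k) for k = 0…7: 1, 1, 1, 1, 1, 1, 1, 1.
g_2(k) for k = 0…7: 1, 3, 6, 6, 0, 0, 0, 0.
c_7 = Σ_k C(7,k)·g_1(k)·g_2(7−k) = 35·1·6 + 21·1·6 + 7·1·3 + 1·1·1 = 210 + 126 + 21 + 1 = 358.

358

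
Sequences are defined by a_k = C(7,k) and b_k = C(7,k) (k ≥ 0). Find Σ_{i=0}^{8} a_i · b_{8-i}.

The convolution is the t^8 coefficient of A(t)B(t).
Σ = 1·0 + 7·1 + 21·7 + 35·21 + 35·35 + 21·35 + 7·21 + 1·7 + 0·1 = 3003.

3003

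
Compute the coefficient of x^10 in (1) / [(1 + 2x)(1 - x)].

683

The denominator gives the recurrence a_n = −a_(n−1) + 2a_(n−2) for n ≥ 2; the numerator fixes a_0 = 1, a_1 = -1.
Iterating: 1, -1, 3, -5, 11, -21, 43, -85, 171, -341, 683, so a_10 = 683.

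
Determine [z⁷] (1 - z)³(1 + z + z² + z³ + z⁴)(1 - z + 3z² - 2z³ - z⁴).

(1 - z)³ has coefficients 1,-3,3,-1 for degrees 0…3.
(1 + z + z² + z³ + z⁴) has coefficients 1,1,1,1,1,0,0,0 for degrees 0…7.
Finally multiplying by (1 - z + 3z² - 2z³ - z⁴), the product of all factors after the first has coefficients 1,0,3,1,0,-1,0,-3 for degrees 0…7.
[z⁷] = 1·(-3) − 3·0 + 3·(-1) − 1·0 = -6.

-6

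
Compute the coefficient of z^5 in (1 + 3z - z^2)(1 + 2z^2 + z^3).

(1 + 3z - z^2) has coefficients 1,3,-1 for degrees 0…2.
(1 + 2z^2 + z^3) has coefficients 1,0,2,1,0,0 for degrees 0…5.
[z^5] = 1·0 + 3·0 − 1·1 = -1.

-1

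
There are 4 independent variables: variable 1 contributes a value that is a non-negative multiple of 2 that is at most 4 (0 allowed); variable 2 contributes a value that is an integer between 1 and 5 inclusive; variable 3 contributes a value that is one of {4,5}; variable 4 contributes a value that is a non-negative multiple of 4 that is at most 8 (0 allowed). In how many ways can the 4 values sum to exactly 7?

The generating function for the choices is (1 + q^2 + q^4)·(q + q^2 + q^3 + q^4 + q^5)·(q^4 + q^5)·(1 + q^4 + q^8); the count is [q^7].
(1 + q^2 + q^4) has coefficients 1,0,1,0,1 for degrees 0…4.
(q + q^2 + q^3 + q^4 + q^5) has coefficients 0,1,1,1,1,1,0,0 for degrees 0…7.
Multiplying by (q^4 + q^5) gives running coefficients 0,0,0,0,0,1,2,2 for degrees 0…7.
Finally multiplying by (1 + q^4 + q^8), the product of all factors after the first has coefficients 0,0,0,0,0,1,2,2 for degrees 0…7.
[q^7] = 1·2 + 1·1 + 1·0 = 3.

3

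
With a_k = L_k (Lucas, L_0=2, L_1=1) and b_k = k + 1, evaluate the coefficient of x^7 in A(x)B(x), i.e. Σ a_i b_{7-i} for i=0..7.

187

Write out a_i and b_{7-i} for i = 0,…,7 and sum the products.
Σ = 2·8 + 1·7 + 3·6 + 4·5 + 7·4 + 11·3 + 18·2 + 29·1 = 187.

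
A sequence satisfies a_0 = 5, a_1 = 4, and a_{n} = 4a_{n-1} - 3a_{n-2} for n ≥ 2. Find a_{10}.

The ordinary generating function has denominator 1 - 4t + 3t^2.
Iterating the recurrence: a_0,…,a_{10} = 5, 4, 1, -8, -35, -116, -359, -1088, -3275, -9836, -29519.

-29519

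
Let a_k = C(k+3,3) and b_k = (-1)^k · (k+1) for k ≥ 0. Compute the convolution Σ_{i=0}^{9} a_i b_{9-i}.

70

Write out a_i and b_{9-i} for i = 0,…,9 and sum the products.
Σ = 1·(-10) + 4·9 + 10·(-8) + 20·7 + 35·(-6) + 56·5 + 84·(-4) + 120·3 + 165·(-2) + 220·1 = 70.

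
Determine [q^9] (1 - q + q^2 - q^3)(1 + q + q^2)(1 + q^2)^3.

(1 - q + q^2 - q^3) has coefficients 1,-1,1,-1 for degrees 0…3.
(1 + q + q^2) has coefficients 1,1,1,0,0,0,0,0,0,0 for degrees 0…9.
Finally multiplying by (1 + q^2)^3, the product of all factors after the first has coefficients 1,1,4,3,6,3,4,1,1,0 for degrees 0…9.
[q^9] = 1·0 − 1·1 + 1·1 − 1·4 = -4.

-4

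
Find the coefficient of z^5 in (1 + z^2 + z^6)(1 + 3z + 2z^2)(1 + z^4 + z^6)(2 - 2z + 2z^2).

6

(1 + z^2 + z^6) has coefficients 1,0,1,0,0,0 for degrees 0…5.
(1 + 3z + 2z^2) has coefficients 1,3,2,0,0,0 for degrees 0…5.
Multiplying by (1 + z^4 + z^6) gives running coefficients 1,3,2,0,1,3 for degrees 0…5.
Finally multiplying by (2 - 2z + 2z^2), the product of all factors after the first has coefficients 2,4,0,2,6,4 for degrees 0…5.
[z^5] = 1·4 + 1·2 = 6.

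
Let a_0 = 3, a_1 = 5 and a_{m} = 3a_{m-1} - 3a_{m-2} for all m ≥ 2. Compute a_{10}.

243

The ordinary generating function has denominator 1 - 3t + 3t^2.
Iterating the recurrence: a_0,…,a_{10} = 3, 5, 6, 3, -9, -36, -81, -135, -162, -81, 243.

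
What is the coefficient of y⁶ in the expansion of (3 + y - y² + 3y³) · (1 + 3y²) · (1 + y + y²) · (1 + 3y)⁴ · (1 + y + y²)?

(3 + y - y² + 3y³) has coefficients 3,1,-1,3 for degrees 0…3.
(1 + 3y²) has coefficients 1,0,3,0,0,0,0 for degrees 0…6.
Multiplying by (1 + y + y²) gives running coefficients 1,1,4,3,3,0,0 for degrees 0…6.
Multiplying by (1 + 3y)⁴ gives running coefficients 1,13,70,213,444,711,810 for degrees 0…6.
Finally multiplying by (1 + y + y²), the product of all factors after the first has coefficients 1,14,84,296,727,1368,1965 for degrees 0…6.
[y⁶] = 3·1965 + 1·1368 − 1·727 + 3·296 = 7424.

7424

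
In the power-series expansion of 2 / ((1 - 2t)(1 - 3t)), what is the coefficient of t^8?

Partial fractions give a closed form: a_n = (-4)·2^n + (6)·3^n.
At n = 8: a_8 = 38342.

38342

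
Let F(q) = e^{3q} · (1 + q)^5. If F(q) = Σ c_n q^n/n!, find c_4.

The EGF product rule gives c_4 = Σ_{k_1+k_2=4} C(4; k_1,k_2) · ∏ g_i(k_i), where e^{3q} gives (3)^k; (1+q)^5 gives the falling factorial (5)_k.
g_1(k) for k = 0…4: 1, 3, 9, 27, 81.
g_2(k) for k = 0…4: 1, 5, 20, 60, 120.
c_4 = Σ_k C(4,k)·g_1(k)·g_2(4−k) = 1·1·120 + 4·3·60 + 6·9·20 + 4·27·5 + 1·81·1 = 120 + 720 + 1080 + 540 + 81 = 2541.

2541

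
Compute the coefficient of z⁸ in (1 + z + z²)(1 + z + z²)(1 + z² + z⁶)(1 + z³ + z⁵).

(1 + z + z²) has coefficients 1,1,1 for degrees 0…2.
(1 + z + z²) has coefficients 1,1,1,0,0,0,0,0,0 for degrees 0…8.
Multiplying by (1 + z² + z⁶) gives running coefficients 1,1,2,1,1,0,1,1,1 for degrees 0…8.
Finally multiplying by (1 + z³ + z⁵), the product of all factors after the first has coefficients 1,1,2,2,2,3,3,4,2 for degrees 0…8.
[z⁸] = 1·2 + 1·4 + 1·3 = 9.

9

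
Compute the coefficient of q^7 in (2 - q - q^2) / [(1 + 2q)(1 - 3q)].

The denominator gives the recurrence a_n = a_(n−1) + 6a_(n−2) for n ≥ 3; the numerator fixes a_0 = 2, a_1 = 1, a_2 = 12.
Iterating: 2, 1, 12, 18, 90, 198, 738, 1926, so a_7 = 1926.

1926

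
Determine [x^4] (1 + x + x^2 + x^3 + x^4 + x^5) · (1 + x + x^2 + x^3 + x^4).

5

(1 + x + x^2 + x^3 + x^4 + x^5) has coefficients 1,1,1,1,1 for degrees 0…4.
(1 + x + x^2 + x^3 + x^4) has coefficients 1,1,1,1,1 for degrees 0…4.
[x^4] = 1·1 + 1·1 + 1·1 + 1·1 + 1·1 = 5.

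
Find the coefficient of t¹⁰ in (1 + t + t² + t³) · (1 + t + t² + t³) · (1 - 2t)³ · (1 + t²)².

-15

(1 + t + t² + t³) has coefficients 1,1,1,1 for degrees 0…3.
(1 + t + t² + t³) has coefficients 1,1,1,1,0,0,0,0,0,0,0 for degrees 0…10.
Multiplying by (1 - 2t)³ gives running coefficients 1,-5,7,-1,-2,4,-8,0,0,0,0 for degrees 0…10.
Finally multiplying by (1 + t²)², the product of all factors after the first has coefficients 1,-5,9,-11,13,-3,-5,7,-18,4,-8 for degrees 0…10.
[t¹⁰] = 1·(-8) + 1·4 + 1·(-18) + 1·7 = -15.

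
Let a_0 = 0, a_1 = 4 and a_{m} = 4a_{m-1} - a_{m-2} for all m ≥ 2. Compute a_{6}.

3120

The ordinary generating function has denominator 1 - 4t + t^2.
Iterating the recurrence: a_0,…,a_{6} = 0, 4, 16, 60, 224, 836, 3120.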